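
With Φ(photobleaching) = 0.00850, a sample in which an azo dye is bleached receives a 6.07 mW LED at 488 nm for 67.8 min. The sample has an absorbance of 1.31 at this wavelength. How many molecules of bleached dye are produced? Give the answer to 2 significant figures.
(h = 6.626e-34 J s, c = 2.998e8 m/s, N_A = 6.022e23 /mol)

4.9e17 molecules

Photon energy at 488 nm: hc/λ = (6.626e-34)(2.998e8)/(488e-9) = 4.071e-19 J.
Energy delivered: (6.07 mW)(4068 s) = 24.69 J.
Photons incident: 24.69 / 4.071e-19 = 6.065e19, i.e. 6.065e19/6.022e23 = 1.007e-4 mol.
Fraction absorbed: 1 − 10^(−1.31) = 0.9510.
Photons absorbed: 0.9510 × 1.007e-4 = 9.577e-5 mol.
Product: Φ × n_abs = 0.00850 × 9.577e-5 = 8.140e-7 mol.
As a count: 8.140e-7 × 6.022e23 = 4.9e17.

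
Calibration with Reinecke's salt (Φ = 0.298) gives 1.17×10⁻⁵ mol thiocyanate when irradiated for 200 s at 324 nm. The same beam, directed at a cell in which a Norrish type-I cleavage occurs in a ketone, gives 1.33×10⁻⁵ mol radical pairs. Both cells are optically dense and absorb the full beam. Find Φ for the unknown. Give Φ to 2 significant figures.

Photons absorbed by the actinometer: 1.17×10⁻⁵ / 0.298 = 3.926×10⁻⁵ mol.
Φ(unknown) = 1.33×10⁻⁵ / 3.926×10⁻⁵ = 0.34.

Φ = 0.34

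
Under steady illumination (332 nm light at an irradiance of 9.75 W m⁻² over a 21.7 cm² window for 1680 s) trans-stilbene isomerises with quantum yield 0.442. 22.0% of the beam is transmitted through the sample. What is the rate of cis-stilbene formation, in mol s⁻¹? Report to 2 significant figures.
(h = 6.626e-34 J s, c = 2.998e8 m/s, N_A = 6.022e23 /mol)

2.0e-8 mol s⁻¹

Photon energy at 332 nm: hc/λ = (6.626e-34)(2.998e8)/(332e-9) = 5.983e-19 J.
Energy delivered: (9.75 W m⁻²)(21.7e-4 m²)(1680 s) = 35.54 J.
Photons incident: 35.54 / 5.983e-19 = 5.940e19, i.e. 5.940e19/6.022e23 = 9.864e-5 mol.
Fraction absorbed: 1 − 22.0/100 = 0.7800.
Photons absorbed: 0.7800 × 9.864e-5 = 7.694e-5 mol.
Product formed: 0.442 × 7.694e-5 = 3.401e-5 mol.
Rate: 3.401e-5 / 1680 s = 2.0e-8 mol s⁻¹.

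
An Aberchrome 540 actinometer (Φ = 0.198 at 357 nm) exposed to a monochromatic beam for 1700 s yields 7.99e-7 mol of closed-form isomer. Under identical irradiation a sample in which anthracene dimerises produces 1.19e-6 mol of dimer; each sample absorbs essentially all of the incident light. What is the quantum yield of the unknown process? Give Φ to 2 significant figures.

Φ = 0.29

Photons absorbed by the actinometer: 7.99e-7 / 0.198 = 4.035e-6 mol.
Φ(unknown) = 1.19e-6 / 4.035e-6 = 0.29.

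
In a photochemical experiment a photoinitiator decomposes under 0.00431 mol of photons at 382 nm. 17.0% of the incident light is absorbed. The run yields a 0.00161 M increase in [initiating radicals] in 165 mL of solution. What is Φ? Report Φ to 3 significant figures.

Φ = 0.363

Product: (0.00161 M)(0.165 L) = 2.657×10⁻⁴ mol.
Photons absorbed: 0.170 × 0.00431 = 7.327×10⁻⁴ mol.
Φ = 2.657×10⁻⁴ mol / 7.327×10⁻⁴ mol photons = 0.363.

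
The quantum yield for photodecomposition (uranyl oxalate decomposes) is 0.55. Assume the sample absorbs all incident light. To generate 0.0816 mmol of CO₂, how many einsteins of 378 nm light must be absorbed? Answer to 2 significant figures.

Product: 0.0816 mmol = 8.16×10⁻⁵ mol.
Photons that must be absorbed: 8.16×10⁻⁵ / 0.55 = 1.484×10⁻⁴ mol.

1.5×10⁻⁴ einstein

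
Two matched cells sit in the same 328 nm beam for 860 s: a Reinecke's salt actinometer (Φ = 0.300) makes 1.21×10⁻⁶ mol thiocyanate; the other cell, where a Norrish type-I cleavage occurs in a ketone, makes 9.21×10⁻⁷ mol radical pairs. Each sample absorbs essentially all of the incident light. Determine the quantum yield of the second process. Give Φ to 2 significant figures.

Photons absorbed by the actinometer: 1.21×10⁻⁶ / 0.300 = 4.033×10⁻⁶ mol.
Φ(unknown) = 9.21×10⁻⁷ / 4.033×10⁻⁶ = 0.23.

Φ = 0.23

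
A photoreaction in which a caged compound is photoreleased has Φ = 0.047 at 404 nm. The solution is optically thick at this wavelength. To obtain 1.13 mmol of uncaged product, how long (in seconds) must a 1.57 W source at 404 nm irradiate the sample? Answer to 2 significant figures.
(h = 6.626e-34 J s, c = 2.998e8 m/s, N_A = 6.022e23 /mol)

t ≈ 4500 s

Product: 1.13 mmol = 0.00113 mol.
Photons that must be absorbed: 0.00113 / 0.047 = 0.02404 mol.
Photon energy: hc/λ = 4.917e-19 J; per mole, 2.961e5 J mol⁻¹.
Energy required: 0.02404 × 2.961e5 = 7118 J.
Time: 7118 J / 1.57 W = 4500 s.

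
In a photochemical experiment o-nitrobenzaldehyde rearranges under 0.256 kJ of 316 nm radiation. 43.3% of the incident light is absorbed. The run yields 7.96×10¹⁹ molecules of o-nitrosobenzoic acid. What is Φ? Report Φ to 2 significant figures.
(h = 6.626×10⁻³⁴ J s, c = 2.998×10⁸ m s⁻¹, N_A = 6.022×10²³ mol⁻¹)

Φ = 0.45

Product: 7.96×10¹⁹ / 6.022×10²³ = 1.322×10⁻⁴ mol.
Photon energy at 316 nm: hc/λ = (6.626×10⁻³⁴)(2.998×10⁸)/(316×10⁻⁹) = 6.286×10⁻¹⁹ J.
Incident energy: 0.256 kJ = 256 J.
Photons incident: 256 / 6.286×10⁻¹⁹ = 4.073×10²⁰, i.e. 4.073×10²⁰/6.022×10²³ = 6.764×10⁻⁴ mol.
Photons absorbed: 0.433 × 6.764×10⁻⁴ = 2.929×10⁻⁴ mol.
Φ = 1.322×10⁻⁴ mol / 2.929×10⁻⁴ mol photons = 0.45.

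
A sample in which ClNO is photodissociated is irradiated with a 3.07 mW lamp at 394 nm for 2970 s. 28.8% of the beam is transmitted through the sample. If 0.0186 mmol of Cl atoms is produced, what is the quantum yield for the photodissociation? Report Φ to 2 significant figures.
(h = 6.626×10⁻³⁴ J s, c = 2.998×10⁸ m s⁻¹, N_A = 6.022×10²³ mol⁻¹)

Φ = 0.87

Product: 0.0186 mmol = 1.86×10⁻⁵ mol.
Photon energy at 394 nm: hc/λ = (6.626×10⁻³⁴)(2.998×10⁸)/(394×10⁻⁹) = 5.042×10⁻¹⁹ J.
Energy delivered: (3.07 mW)(2970 s) = 9.118 J.
Photons incident: 9.118 / 5.042×10⁻¹⁹ = 1.808×10¹⁹, i.e. 1.808×10¹⁹/6.022×10²³ = 3.002×10⁻⁵ mol.
Fraction absorbed: 1 − 28.8/100 = 0.7120.
Photons absorbed: 0.7120 × 3.002×10⁻⁵ = 2.137×10⁻⁵ mol.
Φ = 1.86×10⁻⁵ mol / 2.137×10⁻⁵ mol photons = 0.87.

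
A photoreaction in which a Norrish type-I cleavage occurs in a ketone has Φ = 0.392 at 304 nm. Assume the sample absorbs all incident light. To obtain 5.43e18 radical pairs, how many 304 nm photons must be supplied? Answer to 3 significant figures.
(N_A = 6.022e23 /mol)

Product: 5.43e18 / 6.022e23 = 9.017e-6 mol.
Photons that must be absorbed: 9.017e-6 / 0.392 = 2.300e-5 mol.
Photon count: 2.300e-5 × 6.022e23 = 1.39e19.

1.39e19 photons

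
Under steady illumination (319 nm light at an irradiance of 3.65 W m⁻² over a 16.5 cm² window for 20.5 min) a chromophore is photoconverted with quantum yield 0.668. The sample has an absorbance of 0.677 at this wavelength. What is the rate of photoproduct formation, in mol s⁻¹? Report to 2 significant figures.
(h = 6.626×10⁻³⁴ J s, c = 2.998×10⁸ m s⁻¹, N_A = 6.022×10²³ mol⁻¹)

Photon energy at 319 nm: hc/λ = (6.626×10⁻³⁴)(2.998×10⁸)/(319×10⁻⁹) = 6.227×10⁻¹⁹ J.
Energy delivered: (3.65 W m⁻²)(16.5×10⁻⁴ m²)(1230 s) = 7.408 J.
Photons incident: 7.408 / 6.227×10⁻¹⁹ = 1.190×10¹⁹, i.e. 1.190×10¹⁹/6.022×10²³ = 1.976×10⁻⁵ mol.
Fraction absorbed: 1 − 10^(−0.677) = 0.7896.
Photons absorbed: 0.7896 × 1.976×10⁻⁵ = 1.560×10⁻⁵ mol.
Product formed: 0.668 × 1.560×10⁻⁵ = 1.042×10⁻⁵ mol.
Rate: 1.042×10⁻⁵ / 1230 s = 8.5×10⁻⁹ mol s⁻¹.

8.5×10⁻⁹ mol s⁻¹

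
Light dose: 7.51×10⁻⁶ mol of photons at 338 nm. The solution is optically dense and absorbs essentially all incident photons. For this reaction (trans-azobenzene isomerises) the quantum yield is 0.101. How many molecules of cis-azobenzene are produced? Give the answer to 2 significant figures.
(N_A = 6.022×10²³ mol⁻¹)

Product: Φ × n_abs = 0.101 × 7.51×10⁻⁶ = 7.585×10⁻⁷ mol.
As a count: 7.585×10⁻⁷ × 6.022×10²³ = 4.6×10¹⁷.

4.6×10¹⁷ molecules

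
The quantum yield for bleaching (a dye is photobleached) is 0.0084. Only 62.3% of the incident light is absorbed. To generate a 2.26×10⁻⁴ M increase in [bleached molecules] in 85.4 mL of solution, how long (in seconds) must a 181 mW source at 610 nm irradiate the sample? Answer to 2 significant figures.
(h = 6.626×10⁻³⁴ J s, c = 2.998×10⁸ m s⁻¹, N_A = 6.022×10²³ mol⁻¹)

t ≈ 4000 s

Product: (2.26×10⁻⁴ M)(0.0854 L) = 1.930×10⁻⁵ mol.
Photons that must be absorbed: 1.930×10⁻⁵ / 0.0084 = 0.002298 mol.
Incident photons needed: 0.002298 / 0.623 = 0.003689 mol.
Photon energy: hc/λ = 3.257×10⁻¹⁹ J; per mole, 1.961×10⁵ J mol⁻¹.
Energy required: 0.003689 × 1.961×10⁵ = 723.4 J.
Time: 723.4 J / 0.181 W = 4000 s.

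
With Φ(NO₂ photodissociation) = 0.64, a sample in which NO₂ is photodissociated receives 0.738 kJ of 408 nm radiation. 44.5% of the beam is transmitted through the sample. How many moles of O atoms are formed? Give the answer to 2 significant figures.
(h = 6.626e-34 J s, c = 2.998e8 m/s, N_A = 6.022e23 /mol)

8.9e-4 mol

Photon energy at 408 nm: hc/λ = (6.626e-34)(2.998e8)/(408e-9) = 4.869e-19 J.
Incident energy: 0.738 kJ = 738 J.
Photons incident: 738 / 4.869e-19 = 1.516e21, i.e. 1.516e21/6.022e23 = 0.002517 mol.
Fraction absorbed: 1 − 44.5/100 = 0.5550.
Photons absorbed: 0.5550 × 0.002517 = 0.001397 mol.
Product: Φ × n_abs = 0.64 × 0.001397 = 8.941e-4 mol.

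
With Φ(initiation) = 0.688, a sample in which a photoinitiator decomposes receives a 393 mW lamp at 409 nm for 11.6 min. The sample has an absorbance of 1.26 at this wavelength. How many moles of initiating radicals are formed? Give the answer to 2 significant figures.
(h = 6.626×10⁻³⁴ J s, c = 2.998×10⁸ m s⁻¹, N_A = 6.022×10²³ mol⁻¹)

6.1×10⁻⁴ mol

Photon energy at 409 nm: hc/λ = (6.626×10⁻³⁴)(2.998×10⁸)/(409×10⁻⁹) = 4.857×10⁻¹⁹ J.
Energy delivered: (393 mW)(696 s) = 273.5 J.
Photons incident: 273.5 / 4.857×10⁻¹⁹ = 5.631×10²⁰, i.e. 5.631×10²⁰/6.022×10²³ = 9.351×10⁻⁴ mol.
Fraction absorbed: 1 − 10^(−1.26) = 0.9450.
Photons absorbed: 0.9450 × 9.351×10⁻⁴ = 8.837×10⁻⁴ mol.
Product: Φ × n_abs = 0.688 × 8.837×10⁻⁴ = 6.080×10⁻⁴ mol.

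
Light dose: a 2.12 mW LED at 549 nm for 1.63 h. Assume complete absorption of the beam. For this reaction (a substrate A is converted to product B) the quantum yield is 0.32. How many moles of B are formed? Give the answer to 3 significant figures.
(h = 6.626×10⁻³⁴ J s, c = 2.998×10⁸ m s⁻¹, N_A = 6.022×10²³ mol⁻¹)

Photon energy at 549 nm: hc/λ = (6.626×10⁻³⁴)(2.998×10⁸)/(549×10⁻⁹) = 3.618×10⁻¹⁹ J.
Energy delivered: (2.12 mW)(5868 s) = 12.44 J.
Photons incident: 12.44 / 3.618×10⁻¹⁹ = 3.438×10¹⁹, i.e. 3.438×10¹⁹/6.022×10²³ = 5.709×10⁻⁵ mol.
Product: Φ × n_abs = 0.32 × 5.709×10⁻⁵ = 1.827×10⁻⁵ mol.

1.83×10⁻⁵ mol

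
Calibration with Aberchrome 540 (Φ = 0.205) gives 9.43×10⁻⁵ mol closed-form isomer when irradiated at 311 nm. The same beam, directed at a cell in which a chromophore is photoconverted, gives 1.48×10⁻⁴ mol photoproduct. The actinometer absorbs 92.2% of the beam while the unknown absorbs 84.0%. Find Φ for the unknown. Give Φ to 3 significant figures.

Photons absorbed by the actinometer: 9.43×10⁻⁵ / 0.205 = 4.600×10⁻⁴ mol.
Incident flux: 4.600×10⁻⁴ / 0.922 = 4.989×10⁻⁴ einstein.
Absorbed by unknown: 0.840 × 4.989×10⁻⁴ = 4.191×10⁻⁴ mol.
Φ(unknown) = 1.48×10⁻⁴ / 4.191×10⁻⁴ = 0.353.

Φ = 0.353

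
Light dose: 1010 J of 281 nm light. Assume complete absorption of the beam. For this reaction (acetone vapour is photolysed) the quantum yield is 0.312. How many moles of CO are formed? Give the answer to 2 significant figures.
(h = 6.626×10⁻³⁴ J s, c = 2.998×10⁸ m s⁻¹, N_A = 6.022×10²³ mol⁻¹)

7.4×10⁻⁴ mol

Photon energy at 281 nm: hc/λ = (6.626×10⁻³⁴)(2.998×10⁸)/(281×10⁻⁹) = 7.069×10⁻¹⁹ J.
Photons incident: 1010 / 7.069×10⁻¹⁹ = 1.429×10²¹, i.e. 1.429×10²¹/6.022×10²³ = 0.002373 mol.
Product: Φ × n_abs = 0.312 × 0.002373 = 7.404×10⁻⁴ mol.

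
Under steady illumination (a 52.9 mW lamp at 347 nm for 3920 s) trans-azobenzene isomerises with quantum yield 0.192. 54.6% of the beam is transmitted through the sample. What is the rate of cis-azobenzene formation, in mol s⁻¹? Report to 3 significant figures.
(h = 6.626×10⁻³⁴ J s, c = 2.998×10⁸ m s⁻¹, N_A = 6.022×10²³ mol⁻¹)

1.34×10⁻⁸ mol s⁻¹

Photon energy at 347 nm: hc/λ = (6.626×10⁻³⁴)(2.998×10⁸)/(347×10⁻⁹) = 5.725×10⁻¹⁹ J.
Energy delivered: (52.9 mW)(3920 s) = 207.4 J.
Photons incident: 207.4 / 5.725×10⁻¹⁹ = 3.623×10²⁰, i.e. 3.623×10²⁰/6.022×10²³ = 6.016×10⁻⁴ mol.
Fraction absorbed: 1 − 54.6/100 = 0.4540.
Photons absorbed: 0.4540 × 6.016×10⁻⁴ = 2.731×10⁻⁴ mol.
Product formed: 0.192 × 2.731×10⁻⁴ = 5.244×10⁻⁵ mol.
Rate: 5.244×10⁻⁵ / 3920 s = 1.34×10⁻⁸ mol s⁻¹.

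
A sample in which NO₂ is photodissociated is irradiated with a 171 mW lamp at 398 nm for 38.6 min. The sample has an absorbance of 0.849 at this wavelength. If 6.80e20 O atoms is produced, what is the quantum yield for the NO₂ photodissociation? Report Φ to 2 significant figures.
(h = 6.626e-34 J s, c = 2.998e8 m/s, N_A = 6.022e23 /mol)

Product: 6.80e20 / 6.022e23 = 0.001129 mol.
Photon energy at 398 nm: hc/λ = (6.626e-34)(2.998e8)/(398e-9) = 4.991e-19 J.
Energy delivered: (171 mW)(2316 s) = 396.0 J.
Photons incident: 396.0 / 4.991e-19 = 7.934e20, i.e. 7.934e20/6.022e23 = 0.001318 mol.
Fraction absorbed: 1 − 10^(−0.849) = 0.8584.
Photons absorbed: 0.8584 × 0.001318 = 0.001131 mol.
Φ = 0.001129 mol / 0.001131 mol photons = 1.0.

Φ = 1.0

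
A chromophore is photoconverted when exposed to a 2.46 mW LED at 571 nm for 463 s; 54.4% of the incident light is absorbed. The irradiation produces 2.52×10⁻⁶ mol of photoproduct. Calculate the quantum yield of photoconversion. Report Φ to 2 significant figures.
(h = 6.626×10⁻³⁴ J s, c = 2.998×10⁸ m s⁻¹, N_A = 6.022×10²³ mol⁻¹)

Φ = 0.85

Photon energy at 571 nm: hc/λ = (6.626×10⁻³⁴)(2.998×10⁸)/(571×10⁻⁹) = 3.479×10⁻¹⁹ J.
Energy delivered: (2.46 mW)(463 s) = 1.139 J.
Photons incident: 1.139 / 3.479×10⁻¹⁹ = 3.274×10¹⁸, i.e. 3.274×10¹⁸/6.022×10²³ = 5.437×10⁻⁶ mol.
Photons absorbed: 0.544 × 5.437×10⁻⁶ = 2.958×10⁻⁶ mol.
Φ = 2.52×10⁻⁶ mol / 2.958×10⁻⁶ mol photons = 0.85.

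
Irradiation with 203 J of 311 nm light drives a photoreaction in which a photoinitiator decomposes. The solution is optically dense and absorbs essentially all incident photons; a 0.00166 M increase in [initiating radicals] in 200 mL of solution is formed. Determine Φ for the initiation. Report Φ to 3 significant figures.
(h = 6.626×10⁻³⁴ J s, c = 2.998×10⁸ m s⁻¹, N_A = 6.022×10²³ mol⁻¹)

Φ = 0.629

Product: (0.00166 M)(0.2 L) = 3.320×10⁻⁴ mol.
Photon energy at 311 nm: hc/λ = (6.626×10⁻³⁴)(2.998×10⁸)/(311×10⁻⁹) = 6.387×10⁻¹⁹ J.
Photons incident: 203 / 6.387×10⁻¹⁹ = 3.178×10²⁰, i.e. 3.178×10²⁰/6.022×10²³ = 5.277×10⁻⁴ mol.
Φ = 3.320×10⁻⁴ mol / 5.277×10⁻⁴ mol photons = 0.629.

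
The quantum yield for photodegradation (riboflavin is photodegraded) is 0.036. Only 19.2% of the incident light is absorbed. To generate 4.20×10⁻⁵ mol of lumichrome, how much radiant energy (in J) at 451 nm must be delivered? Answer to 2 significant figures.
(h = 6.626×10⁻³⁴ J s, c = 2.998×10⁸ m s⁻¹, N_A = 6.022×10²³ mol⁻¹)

1600 J

Photons that must be absorbed: 4.20×10⁻⁵ / 0.036 = 0.001167 mol.
Incident photons needed: 0.001167 / 0.192 = 0.006078 mol.
Photon energy: hc/λ = 4.405×10⁻¹⁹ J; per mole, 2.653×10⁵ J mol⁻¹.
Energy required: 0.006078 × 2.653×10⁵ = 1600 J.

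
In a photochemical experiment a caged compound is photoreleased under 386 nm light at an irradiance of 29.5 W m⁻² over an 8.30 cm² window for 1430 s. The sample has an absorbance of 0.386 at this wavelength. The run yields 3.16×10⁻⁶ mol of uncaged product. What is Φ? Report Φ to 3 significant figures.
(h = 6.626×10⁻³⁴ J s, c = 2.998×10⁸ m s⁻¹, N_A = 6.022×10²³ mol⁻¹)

Photon energy at 386 nm: hc/λ = (6.626×10⁻³⁴)(2.998×10⁸)/(386×10⁻⁹) = 5.146×10⁻¹⁹ J.
Energy delivered: (29.5 W m⁻²)(8.30×10⁻⁴ m²)(1430 s) = 35.01 J.
Photons incident: 35.01 / 5.146×10⁻¹⁹ = 6.803×10¹⁹, i.e. 6.803×10¹⁹/6.022×10²³ = 1.130×10⁻⁴ mol.
Fraction absorbed: 1 − 10^(−0.386) = 0.5889.
Photons absorbed: 0.5889 × 1.130×10⁻⁴ = 6.655×10⁻⁵ mol.
Φ = 3.16×10⁻⁶ mol / 6.655×10⁻⁵ mol photons = 0.0475.

Φ = 0.0475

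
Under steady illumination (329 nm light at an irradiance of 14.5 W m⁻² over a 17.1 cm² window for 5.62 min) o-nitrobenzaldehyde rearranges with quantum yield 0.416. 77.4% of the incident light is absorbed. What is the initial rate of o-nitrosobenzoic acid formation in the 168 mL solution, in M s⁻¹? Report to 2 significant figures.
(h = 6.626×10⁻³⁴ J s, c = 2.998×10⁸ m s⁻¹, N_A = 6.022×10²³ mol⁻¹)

Photon energy at 329 nm: hc/λ = (6.626×10⁻³⁴)(2.998×10⁸)/(329×10⁻⁹) = 6.038×10⁻¹⁹ J.
Energy delivered: (14.5 W m⁻²)(17.1×10⁻⁴ m²)(337.2 s) = 8.361 J.
Photons incident: 8.361 / 6.038×10⁻¹⁹ = 1.385×10¹⁹, i.e. 1.385×10¹⁹/6.022×10²³ = 2.300×10⁻⁵ mol.
Photons absorbed: 0.774 × 2.300×10⁻⁵ = 1.780×10⁻⁵ mol.
Product formed: 0.416 × 1.780×10⁻⁵ = 7.405×10⁻⁶ mol.
Rate: 7.405×10⁻⁶ mol / (337.2 s × 0.168 L) = 1.3×10⁻⁷ M s⁻¹.

1.3×10⁻⁷ M s⁻¹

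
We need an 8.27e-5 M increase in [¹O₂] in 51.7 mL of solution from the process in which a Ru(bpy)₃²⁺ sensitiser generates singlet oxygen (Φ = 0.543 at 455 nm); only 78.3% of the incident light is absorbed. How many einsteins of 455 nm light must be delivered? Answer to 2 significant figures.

Product: (8.27e-5 M)(0.0517 L) = 4.276e-6 mol.
Photons that must be absorbed: 4.276e-6 / 0.543 = 7.875e-6 mol.
Incident photons needed: 7.875e-6 / 0.783 = 1.006e-5 mol.

1.0e-5 einstein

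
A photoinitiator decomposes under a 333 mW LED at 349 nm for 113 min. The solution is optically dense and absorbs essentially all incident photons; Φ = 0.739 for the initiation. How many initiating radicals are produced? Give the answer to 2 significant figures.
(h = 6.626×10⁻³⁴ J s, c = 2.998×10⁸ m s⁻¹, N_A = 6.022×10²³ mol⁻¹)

Photon energy at 349 nm: hc/λ = (6.626×10⁻³⁴)(2.998×10⁸)/(349×10⁻⁹) = 5.692×10⁻¹⁹ J.
Energy delivered: (333 mW)(6780 s) = 2258 J.
Photons incident: 2258 / 5.692×10⁻¹⁹ = 3.967×10²¹, i.e. 3.967×10²¹/6.022×10²³ = 0.006588 mol.
Product: Φ × n_abs = 0.739 × 0.006588 = 0.004869 mol.
As a count: 0.004869 × 6.022×10²³ = 2.9×10²¹.

2.9×10²¹ initiating radicals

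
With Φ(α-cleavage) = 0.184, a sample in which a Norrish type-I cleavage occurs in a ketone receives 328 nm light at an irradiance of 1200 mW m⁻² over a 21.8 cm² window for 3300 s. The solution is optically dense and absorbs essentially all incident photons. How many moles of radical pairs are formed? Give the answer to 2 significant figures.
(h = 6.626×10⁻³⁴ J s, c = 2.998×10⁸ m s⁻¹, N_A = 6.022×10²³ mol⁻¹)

Photon energy at 328 nm: hc/λ = (6.626×10⁻³⁴)(2.998×10⁸)/(328×10⁻⁹) = 6.056×10⁻¹⁹ J.
Energy delivered: (1200 mW m⁻²)(21.8×10⁻⁴ m²)(3300 s) = 8.633 J.
Photons incident: 8.633 / 6.056×10⁻¹⁹ = 1.426×10¹⁹, i.e. 1.426×10¹⁹/6.022×10²³ = 2.368×10⁻⁵ mol.
Product: Φ × n_abs = 0.184 × 2.368×10⁻⁵ = 4.357×10⁻⁶ mol.

4.4×10⁻⁶ mol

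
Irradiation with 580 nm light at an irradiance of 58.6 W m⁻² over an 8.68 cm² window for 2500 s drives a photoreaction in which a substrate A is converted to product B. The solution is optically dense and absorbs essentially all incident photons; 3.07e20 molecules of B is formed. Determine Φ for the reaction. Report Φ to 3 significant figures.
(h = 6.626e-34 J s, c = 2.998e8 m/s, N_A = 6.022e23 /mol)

Product: 3.07e20 / 6.022e23 = 5.098e-4 mol.
Photon energy at 580 nm: hc/λ = (6.626e-34)(2.998e8)/(580e-9) = 3.425e-19 J.
Energy delivered: (58.6 W m⁻²)(8.68e-4 m²)(2500 s) = 127.2 J.
Photons incident: 127.2 / 3.425e-19 = 3.714e20, i.e. 3.714e20/6.022e23 = 6.167e-4 mol.
Φ = 5.098e-4 mol / 6.167e-4 mol photons = 0.827.

Φ = 0.827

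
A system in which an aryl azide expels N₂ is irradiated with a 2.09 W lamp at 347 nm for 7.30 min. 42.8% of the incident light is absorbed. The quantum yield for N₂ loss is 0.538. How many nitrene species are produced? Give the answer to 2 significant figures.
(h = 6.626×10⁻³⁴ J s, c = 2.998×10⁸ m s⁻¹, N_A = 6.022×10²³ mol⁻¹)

Photon energy at 347 nm: hc/λ = (6.626×10⁻³⁴)(2.998×10⁸)/(347×10⁻⁹) = 5.725×10⁻¹⁹ J.
Energy delivered: (2.09 W)(438 s) = 915.4 J.
Photons incident: 915.4 / 5.725×10⁻¹⁹ = 1.599×10²¹, i.e. 1.599×10²¹/6.022×10²³ = 0.002655 mol.
Photons absorbed: 0.428 × 0.002655 = 0.001136 mol.
Product: Φ × n_abs = 0.538 × 0.001136 = 6.112×10⁻⁴ mol.
As a count: 6.112×10⁻⁴ × 6.022×10²³ = 3.7×10²⁰.

3.7×10²⁰ species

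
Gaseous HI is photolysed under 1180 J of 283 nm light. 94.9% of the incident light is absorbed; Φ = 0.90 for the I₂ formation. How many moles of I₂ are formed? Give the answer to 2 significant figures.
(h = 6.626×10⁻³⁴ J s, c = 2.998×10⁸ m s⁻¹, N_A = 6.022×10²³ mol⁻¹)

Photon energy at 283 nm: hc/λ = (6.626×10⁻³⁴)(2.998×10⁸)/(283×10⁻⁹) = 7.019×10⁻¹⁹ J.
Photons incident: 1180 / 7.019×10⁻¹⁹ = 1.681×10²¹, i.e. 1.681×10²¹/6.022×10²³ = 0.002791 mol.
Photons absorbed: 0.949 × 0.002791 = 0.002649 mol.
Product: Φ × n_abs = 0.90 × 0.002649 = 0.002384 mol.

0.0024 mol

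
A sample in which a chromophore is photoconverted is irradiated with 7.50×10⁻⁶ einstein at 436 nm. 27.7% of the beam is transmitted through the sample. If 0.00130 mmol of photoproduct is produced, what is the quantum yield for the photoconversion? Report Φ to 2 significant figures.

Φ = 0.24

Product: 0.00130 mmol = 1.30×10⁻⁶ mol.
Fraction absorbed: 1 − 27.7/100 = 0.7230.
Photons absorbed: 0.7230 × 7.50×10⁻⁶ = 5.423×10⁻⁶ mol.
Φ = 1.30×10⁻⁶ mol / 5.423×10⁻⁶ mol photons = 0.24.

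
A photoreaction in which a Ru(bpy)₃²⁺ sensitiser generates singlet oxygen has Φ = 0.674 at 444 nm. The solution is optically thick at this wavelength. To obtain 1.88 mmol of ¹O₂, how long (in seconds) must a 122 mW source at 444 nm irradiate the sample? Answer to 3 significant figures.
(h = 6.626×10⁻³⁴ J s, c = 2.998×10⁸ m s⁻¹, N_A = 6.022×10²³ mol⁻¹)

t ≈ 6160 s

Product: 1.88 mmol = 0.00188 mol.
Photons that must be absorbed: 0.00188 / 0.674 = 0.002789 mol.
Photon energy: hc/λ = 4.474×10⁻¹⁹ J; per mole, 2.694×10⁵ J mol⁻¹.
Energy required: 0.002789 × 2.694×10⁵ = 751.4 J.
Time: 751.4 J / 0.122 W = 6160 s.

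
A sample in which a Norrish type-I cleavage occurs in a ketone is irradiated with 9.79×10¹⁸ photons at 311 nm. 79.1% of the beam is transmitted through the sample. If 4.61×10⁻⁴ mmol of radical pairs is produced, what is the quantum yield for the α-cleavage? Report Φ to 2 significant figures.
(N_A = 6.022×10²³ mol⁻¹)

Product: 4.61×10⁻⁴ mmol = 4.61×10⁻⁷ mol.
Moles of photons: 9.79×10¹⁸ / 6.022×10²³ = 1.626×10⁻⁵ mol.
Fraction absorbed: 1 − 79.1/100 = 0.2090.
Photons absorbed: 0.2090 × 1.626×10⁻⁵ = 3.398×10⁻⁶ mol.
Φ = 4.61×10⁻⁷ mol / 3.398×10⁻⁶ mol photons = 0.14.

Φ = 0.14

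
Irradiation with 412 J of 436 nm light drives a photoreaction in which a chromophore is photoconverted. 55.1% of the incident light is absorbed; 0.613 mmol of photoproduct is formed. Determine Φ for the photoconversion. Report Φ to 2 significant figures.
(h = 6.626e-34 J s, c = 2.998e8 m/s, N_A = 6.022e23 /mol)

Φ = 0.74

Product: 0.613 mmol = 6.13e-4 mol.
Photon energy at 436 nm: hc/λ = (6.626e-34)(2.998e8)/(436e-9) = 4.556e-19 J.
Photons incident: 412 / 4.556e-19 = 9.043e20, i.e. 9.043e20/6.022e23 = 0.001502 mol.
Photons absorbed: 0.551 × 0.001502 = 8.276e-4 mol.
Φ = 6.13e-4 mol / 8.276e-4 mol photons = 0.74.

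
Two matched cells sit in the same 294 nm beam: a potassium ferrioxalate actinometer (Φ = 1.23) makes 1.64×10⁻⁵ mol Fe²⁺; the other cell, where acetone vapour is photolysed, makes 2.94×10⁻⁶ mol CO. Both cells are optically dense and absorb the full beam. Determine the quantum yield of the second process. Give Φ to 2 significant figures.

Φ = 0.22

Photons absorbed by the actinometer: 1.64×10⁻⁵ / 1.23 = 1.333×10⁻⁵ mol.
Φ(unknown) = 2.94×10⁻⁶ / 1.333×10⁻⁵ = 0.22.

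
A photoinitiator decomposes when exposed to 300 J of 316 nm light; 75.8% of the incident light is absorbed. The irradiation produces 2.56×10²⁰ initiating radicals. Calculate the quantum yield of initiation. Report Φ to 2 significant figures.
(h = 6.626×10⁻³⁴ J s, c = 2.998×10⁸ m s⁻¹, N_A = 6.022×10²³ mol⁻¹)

Product: 2.56×10²⁰ / 6.022×10²³ = 4.251×10⁻⁴ mol.
Photon energy at 316 nm: hc/λ = (6.626×10⁻³⁴)(2.998×10⁸)/(316×10⁻⁹) = 6.286×10⁻¹⁹ J.
Photons incident: 300 / 6.286×10⁻¹⁹ = 4.773×10²⁰, i.e. 4.773×10²⁰/6.022×10²³ = 7.926×10⁻⁴ mol.
Photons absorbed: 0.758 × 7.926×10⁻⁴ = 6.008×10⁻⁴ mol.
Φ = 4.251×10⁻⁴ mol / 6.008×10⁻⁴ mol photons = 0.71.

Φ = 0.71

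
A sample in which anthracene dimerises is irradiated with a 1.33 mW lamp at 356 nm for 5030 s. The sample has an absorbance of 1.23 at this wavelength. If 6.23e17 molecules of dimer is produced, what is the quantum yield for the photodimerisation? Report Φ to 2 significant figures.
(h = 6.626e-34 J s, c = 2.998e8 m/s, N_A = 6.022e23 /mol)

Φ = 0.055

Product: 6.23e17 / 6.022e23 = 1.035e-6 mol.
Photon energy at 356 nm: hc/λ = (6.626e-34)(2.998e8)/(356e-9) = 5.580e-19 J.
Energy delivered: (1.33 mW)(5030 s) = 6.690 J.
Photons incident: 6.690 / 5.580e-19 = 1.199e19, i.e. 1.199e19/6.022e23 = 1.991e-5 mol.
Fraction absorbed: 1 − 10^(−1.23) = 0.9411.
Photons absorbed: 0.9411 × 1.991e-5 = 1.874e-5 mol.
Φ = 1.035e-6 mol / 1.874e-5 mol photons = 0.055.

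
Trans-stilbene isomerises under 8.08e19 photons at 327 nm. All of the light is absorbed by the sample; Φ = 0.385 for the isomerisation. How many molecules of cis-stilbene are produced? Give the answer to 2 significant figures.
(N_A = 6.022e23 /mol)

3.1e19 molecules

Moles of photons: 8.08e19 / 6.022e23 = 1.342e-4 mol.
Product: Φ × n_abs = 0.385 × 1.342e-4 = 5.167e-5 mol.
As a count: 5.167e-5 × 6.022e23 = 3.1e19.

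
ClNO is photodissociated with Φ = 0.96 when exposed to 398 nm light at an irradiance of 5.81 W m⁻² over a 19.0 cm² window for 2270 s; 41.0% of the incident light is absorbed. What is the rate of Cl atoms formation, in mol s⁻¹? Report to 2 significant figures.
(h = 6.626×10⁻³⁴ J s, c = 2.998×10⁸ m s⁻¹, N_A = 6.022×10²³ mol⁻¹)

1.4×10⁻⁸ mol s⁻¹

Photon energy at 398 nm: hc/λ = (6.626×10⁻³⁴)(2.998×10⁸)/(398×10⁻⁹) = 4.991×10⁻¹⁹ J.
Energy delivered: (5.81 W m⁻²)(19.0×10⁻⁴ m²)(2270 s) = 25.06 J.
Photons incident: 25.06 / 4.991×10⁻¹⁹ = 5.021×10¹⁹, i.e. 5.021×10¹⁹/6.022×10²³ = 8.338×10⁻⁵ mol.
Photons absorbed: 0.410 × 8.338×10⁻⁵ = 3.419×10⁻⁵ mol.
Product formed: 0.96 × 3.419×10⁻⁵ = 3.282×10⁻⁵ mol.
Rate: 3.282×10⁻⁵ / 2270 s = 1.4×10⁻⁸ mol s⁻¹.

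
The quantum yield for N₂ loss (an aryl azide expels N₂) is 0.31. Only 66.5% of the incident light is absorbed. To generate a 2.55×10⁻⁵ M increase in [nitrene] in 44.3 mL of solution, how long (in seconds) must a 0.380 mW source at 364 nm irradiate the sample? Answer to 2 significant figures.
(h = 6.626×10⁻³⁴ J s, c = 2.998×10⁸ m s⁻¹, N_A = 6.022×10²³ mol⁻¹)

Product: (2.55×10⁻⁵ M)(0.0443 L) = 1.130×10⁻⁶ mol.
Photons that must be absorbed: 1.130×10⁻⁶ / 0.31 = 3.645×10⁻⁶ mol.
Incident photons needed: 3.645×10⁻⁶ / 0.665 = 5.481×10⁻⁶ mol.
Photon energy: hc/λ = 5.457×10⁻¹⁹ J; per mole, 3.286×10⁵ J mol⁻¹.
Energy required: 5.481×10⁻⁶ × 3.286×10⁵ = 1.801 J.
Time: 1.801 J / 0.00038 W = 4700 s.

t ≈ 4700 s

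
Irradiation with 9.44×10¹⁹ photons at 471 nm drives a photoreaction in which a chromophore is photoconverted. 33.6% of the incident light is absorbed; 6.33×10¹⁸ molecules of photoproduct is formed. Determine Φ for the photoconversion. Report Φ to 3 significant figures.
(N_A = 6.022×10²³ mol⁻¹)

Product: 6.33×10¹⁸ / 6.022×10²³ = 1.051×10⁻⁵ mol.
Moles of photons: 9.44×10¹⁹ / 6.022×10²³ = 1.568×10⁻⁴ mol.
Photons absorbed: 0.336 × 1.568×10⁻⁴ = 5.268×10⁻⁵ mol.
Φ = 1.051×10⁻⁵ mol / 5.268×10⁻⁵ mol photons = 0.200.

Φ = 0.200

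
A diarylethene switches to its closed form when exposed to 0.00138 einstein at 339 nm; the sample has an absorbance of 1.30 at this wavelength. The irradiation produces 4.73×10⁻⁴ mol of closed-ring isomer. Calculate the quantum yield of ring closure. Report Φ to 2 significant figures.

Fraction absorbed: 1 − 10^(−1.30) = 0.9499.
Photons absorbed: 0.9499 × 0.00138 = 0.001311 mol.
Φ = 4.73×10⁻⁴ mol / 0.001311 mol photons = 0.36.

Φ = 0.36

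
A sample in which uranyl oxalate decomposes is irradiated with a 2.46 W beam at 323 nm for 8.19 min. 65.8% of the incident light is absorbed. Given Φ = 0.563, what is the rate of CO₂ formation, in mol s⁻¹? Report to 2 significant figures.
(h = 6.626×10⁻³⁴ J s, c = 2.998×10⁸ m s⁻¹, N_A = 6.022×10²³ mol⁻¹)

2.5×10⁻⁶ mol s⁻¹

Photon energy at 323 nm: hc/λ = (6.626×10⁻³⁴)(2.998×10⁸)/(323×10⁻⁹) = 6.150×10⁻¹⁹ J.
Energy delivered: (2.46 W)(491.4 s) = 1209 J.
Photons incident: 1209 / 6.150×10⁻¹⁹ = 1.966×10²¹, i.e. 1.966×10²¹/6.022×10²³ = 0.003265 mol.
Photons absorbed: 0.658 × 0.003265 = 0.002148 mol.
Product formed: 0.563 × 0.002148 = 0.001209 mol.
Rate: 0.001209 / 491.4 s = 2.5×10⁻⁶ mol s⁻¹.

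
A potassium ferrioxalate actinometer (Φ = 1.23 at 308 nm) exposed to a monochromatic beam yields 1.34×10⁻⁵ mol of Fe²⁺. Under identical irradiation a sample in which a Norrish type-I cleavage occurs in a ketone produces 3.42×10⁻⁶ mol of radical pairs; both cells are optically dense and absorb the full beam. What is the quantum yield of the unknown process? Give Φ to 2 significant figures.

Φ = 0.31

Photons absorbed by the actinometer: 1.34×10⁻⁵ / 1.23 = 1.089×10⁻⁵ mol.
Φ(unknown) = 3.42×10⁻⁶ / 1.089×10⁻⁵ = 0.31.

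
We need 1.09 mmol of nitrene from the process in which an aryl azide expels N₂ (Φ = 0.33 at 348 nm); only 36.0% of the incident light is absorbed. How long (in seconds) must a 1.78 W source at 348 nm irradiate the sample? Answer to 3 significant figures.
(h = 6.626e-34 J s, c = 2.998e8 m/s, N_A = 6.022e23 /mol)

Product: 1.09 mmol = 0.00109 mol.
Photons that must be absorbed: 0.00109 / 0.33 = 0.003303 mol.
Incident photons needed: 0.003303 / 0.360 = 0.009175 mol.
Photon energy: hc/λ = 5.708e-19 J; per mole, 3.437e5 J mol⁻¹.
Energy required: 0.009175 × 3.437e5 = 3153 J.
Time: 3153 J / 1.78 W = 1770 s.

t ≈ 1770 s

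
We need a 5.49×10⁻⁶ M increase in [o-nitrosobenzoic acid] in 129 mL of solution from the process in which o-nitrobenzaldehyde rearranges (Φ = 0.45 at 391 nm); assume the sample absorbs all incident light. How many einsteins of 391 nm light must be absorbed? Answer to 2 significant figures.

Product: (5.49×10⁻⁶ M)(0.129 L) = 7.082×10⁻⁷ mol.
Photons that must be absorbed: 7.082×10⁻⁷ / 0.45 = 1.574×10⁻⁶ mol.

1.6×10⁻⁶ einstein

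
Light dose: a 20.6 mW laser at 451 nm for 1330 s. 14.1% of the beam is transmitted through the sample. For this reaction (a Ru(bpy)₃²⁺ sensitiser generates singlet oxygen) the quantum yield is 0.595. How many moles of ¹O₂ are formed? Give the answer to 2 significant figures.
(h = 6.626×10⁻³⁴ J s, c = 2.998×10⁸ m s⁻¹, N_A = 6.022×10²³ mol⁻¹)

5.3×10⁻⁵ mol

Photon energy at 451 nm: hc/λ = (6.626×10⁻³⁴)(2.998×10⁸)/(451×10⁻⁹) = 4.405×10⁻¹⁹ J.
Energy delivered: (20.6 mW)(1330 s) = 27.40 J.
Photons incident: 27.40 / 4.405×10⁻¹⁹ = 6.220×10¹⁹, i.e. 6.220×10¹⁹/6.022×10²³ = 1.033×10⁻⁴ mol.
Fraction absorbed: 1 − 14.1/100 = 0.8590.
Photons absorbed: 0.8590 × 1.033×10⁻⁴ = 8.873×10⁻⁵ mol.
Product: Φ × n_abs = 0.595 × 8.873×10⁻⁵ = 5.279×10⁻⁵ mol.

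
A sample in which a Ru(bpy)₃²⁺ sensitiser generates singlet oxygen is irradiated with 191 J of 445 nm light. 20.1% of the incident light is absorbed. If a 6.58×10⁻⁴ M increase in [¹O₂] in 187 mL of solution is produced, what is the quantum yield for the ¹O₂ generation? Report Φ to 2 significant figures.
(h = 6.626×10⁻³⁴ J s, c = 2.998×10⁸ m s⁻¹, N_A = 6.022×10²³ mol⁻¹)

Φ = 0.86

Product: (6.58×10⁻⁴ M)(0.187 L) = 1.230×10⁻⁴ mol.
Photon energy at 445 nm: hc/λ = (6.626×10⁻³⁴)(2.998×10⁸)/(445×10⁻⁹) = 4.464×10⁻¹⁹ J.
Photons incident: 191 / 4.464×10⁻¹⁹ = 4.279×10²⁰, i.e. 4.279×10²⁰/6.022×10²³ = 7.106×10⁻⁴ mol.
Photons absorbed: 0.201 × 7.106×10⁻⁴ = 1.428×10⁻⁴ mol.
Φ = 1.230×10⁻⁴ mol / 1.428×10⁻⁴ mol photons = 0.86.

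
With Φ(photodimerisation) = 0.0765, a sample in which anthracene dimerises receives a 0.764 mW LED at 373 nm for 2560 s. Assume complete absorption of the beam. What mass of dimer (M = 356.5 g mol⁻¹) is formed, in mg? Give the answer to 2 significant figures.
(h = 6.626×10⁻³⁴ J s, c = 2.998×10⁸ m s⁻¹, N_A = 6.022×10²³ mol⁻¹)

Photon energy at 373 nm: hc/λ = (6.626×10⁻³⁴)(2.998×10⁸)/(373×10⁻⁹) = 5.326×10⁻¹⁹ J.
Energy delivered: (0.764 mW)(2560 s) = 1.956 J.
Photons incident: 1.956 / 5.326×10⁻¹⁹ = 3.673×10¹⁸, i.e. 3.673×10¹⁸/6.022×10²³ = 6.099×10⁻⁶ mol.
Product: Φ × n_abs = 0.0765 × 6.099×10⁻⁶ = 4.666×10⁻⁷ mol.
Mass: 4.666×10⁻⁷ × 356.5 = 1.663×10⁻⁴ g = 0.17 mg.

0.17 mg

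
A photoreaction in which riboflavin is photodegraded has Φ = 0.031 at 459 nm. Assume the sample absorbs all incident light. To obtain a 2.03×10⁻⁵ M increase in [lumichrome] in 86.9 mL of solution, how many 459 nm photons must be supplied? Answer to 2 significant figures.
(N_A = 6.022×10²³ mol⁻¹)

3.4×10¹⁹ photons

Product: (2.03×10⁻⁵ M)(0.0869 L) = 1.764×10⁻⁶ mol.
Photons that must be absorbed: 1.764×10⁻⁶ / 0.031 = 5.690×10⁻⁵ mol.
Photon count: 5.690×10⁻⁵ × 6.022×10²³ = 3.4×10¹⁹.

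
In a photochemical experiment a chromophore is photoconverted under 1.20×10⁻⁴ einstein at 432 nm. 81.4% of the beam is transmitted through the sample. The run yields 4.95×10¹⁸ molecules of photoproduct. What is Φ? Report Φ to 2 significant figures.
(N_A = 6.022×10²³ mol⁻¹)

Product: 4.95×10¹⁸ / 6.022×10²³ = 8.220×10⁻⁶ mol.
Fraction absorbed: 1 − 81.4/100 = 0.1860.
Photons absorbed: 0.1860 × 1.20×10⁻⁴ = 2.232×10⁻⁵ mol.
Φ = 8.220×10⁻⁶ mol / 2.232×10⁻⁵ mol photons = 0.37.

Φ = 0.37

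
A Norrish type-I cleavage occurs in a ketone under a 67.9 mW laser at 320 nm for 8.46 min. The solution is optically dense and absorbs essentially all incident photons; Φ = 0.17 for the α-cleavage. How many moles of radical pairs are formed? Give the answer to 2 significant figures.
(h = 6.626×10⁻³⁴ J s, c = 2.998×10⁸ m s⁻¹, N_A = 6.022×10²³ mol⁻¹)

Photon energy at 320 nm: hc/λ = (6.626×10⁻³⁴)(2.998×10⁸)/(320×10⁻⁹) = 6.208×10⁻¹⁹ J.
Energy delivered: (67.9 mW)(507.6 s) = 34.47 J.
Photons incident: 34.47 / 6.208×10⁻¹⁹ = 5.553×10¹⁹, i.e. 5.553×10¹⁹/6.022×10²³ = 9.221×10⁻⁵ mol.
Product: Φ × n_abs = 0.17 × 9.221×10⁻⁵ = 1.568×10⁻⁵ mol.

1.6×10⁻⁵ mol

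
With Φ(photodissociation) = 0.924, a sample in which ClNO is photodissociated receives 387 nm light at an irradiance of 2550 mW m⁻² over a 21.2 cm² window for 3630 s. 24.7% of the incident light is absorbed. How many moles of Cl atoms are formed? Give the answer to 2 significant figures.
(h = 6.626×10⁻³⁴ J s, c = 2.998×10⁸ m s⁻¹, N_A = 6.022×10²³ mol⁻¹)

1.4×10⁻⁵ mol

Photon energy at 387 nm: hc/λ = (6.626×10⁻³⁴)(2.998×10⁸)/(387×10⁻⁹) = 5.133×10⁻¹⁹ J.
Energy delivered: (2550 mW m⁻²)(21.2×10⁻⁴ m²)(3630 s) = 19.62 J.
Photons incident: 19.62 / 5.133×10⁻¹⁹ = 3.822×10¹⁹, i.e. 3.822×10¹⁹/6.022×10²³ = 6.347×10⁻⁵ mol.
Photons absorbed: 0.247 × 6.347×10⁻⁵ = 1.568×10⁻⁵ mol.
Product: Φ × n_abs = 0.924 × 1.568×10⁻⁵ = 1.449×10⁻⁵ mol.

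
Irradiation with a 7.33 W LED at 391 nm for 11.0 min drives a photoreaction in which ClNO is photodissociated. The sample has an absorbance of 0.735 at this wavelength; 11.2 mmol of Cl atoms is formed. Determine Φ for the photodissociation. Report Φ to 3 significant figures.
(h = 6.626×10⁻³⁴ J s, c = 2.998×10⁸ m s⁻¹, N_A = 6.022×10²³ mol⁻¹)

Φ = 0.868

Product: 11.2 mmol = 0.0112 mol.
Photon energy at 391 nm: hc/λ = (6.626×10⁻³⁴)(2.998×10⁸)/(391×10⁻⁹) = 5.080×10⁻¹⁹ J.
Energy delivered: (7.33 W)(660 s) = 4838 J.
Photons incident: 4838 / 5.080×10⁻¹⁹ = 9.524×10²¹, i.e. 9.524×10²¹/6.022×10²³ = 0.01582 mol.
Fraction absorbed: 1 − 10^(−0.735) = 0.8159.
Photons absorbed: 0.8159 × 0.01582 = 0.01291 mol.
Φ = 0.0112 mol / 0.01291 mol photons = 0.868.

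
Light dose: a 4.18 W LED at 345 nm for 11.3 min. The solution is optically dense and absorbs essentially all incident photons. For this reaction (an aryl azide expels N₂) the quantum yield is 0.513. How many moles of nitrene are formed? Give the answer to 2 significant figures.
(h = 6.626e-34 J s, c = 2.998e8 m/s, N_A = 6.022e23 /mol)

0.0042 mol

Photon energy at 345 nm: hc/λ = (6.626e-34)(2.998e8)/(345e-9) = 5.758e-19 J.
Energy delivered: (4.18 W)(678 s) = 2834 J.
Photons incident: 2834 / 5.758e-19 = 4.922e21, i.e. 4.922e21/6.022e23 = 0.008173 mol.
Product: Φ × n_abs = 0.513 × 0.008173 = 0.004193 mol.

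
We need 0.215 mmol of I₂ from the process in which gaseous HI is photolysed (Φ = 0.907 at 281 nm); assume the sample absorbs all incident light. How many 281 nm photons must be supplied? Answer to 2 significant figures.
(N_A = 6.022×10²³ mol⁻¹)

Product: 0.215 mmol = 2.15×10⁻⁴ mol.
Photons that must be absorbed: 2.15×10⁻⁴ / 0.907 = 2.370×10⁻⁴ mol.
Photon count: 2.370×10⁻⁴ × 6.022×10²³ = 1.4×10²⁰.

1.4×10²⁰ photons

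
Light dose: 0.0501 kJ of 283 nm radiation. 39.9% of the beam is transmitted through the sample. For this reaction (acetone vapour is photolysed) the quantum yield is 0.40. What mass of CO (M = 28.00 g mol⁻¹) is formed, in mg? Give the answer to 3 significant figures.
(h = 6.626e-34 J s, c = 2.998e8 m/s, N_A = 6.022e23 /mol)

0.798 mg

Photon energy at 283 nm: hc/λ = (6.626e-34)(2.998e8)/(283e-9) = 7.019e-19 J.
Incident energy: 0.0501 kJ = 50.1 J.
Photons incident: 50.1 / 7.019e-19 = 7.138e19, i.e. 7.138e19/6.022e23 = 1.185e-4 mol.
Fraction absorbed: 1 − 39.9/100 = 0.6010.
Photons absorbed: 0.6010 × 1.185e-4 = 7.122e-5 mol.
Product: Φ × n_abs = 0.40 × 7.122e-5 = 2.849e-5 mol.
Mass: 2.849e-5 × 28.00 = 7.977e-4 g = 0.798 mg.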